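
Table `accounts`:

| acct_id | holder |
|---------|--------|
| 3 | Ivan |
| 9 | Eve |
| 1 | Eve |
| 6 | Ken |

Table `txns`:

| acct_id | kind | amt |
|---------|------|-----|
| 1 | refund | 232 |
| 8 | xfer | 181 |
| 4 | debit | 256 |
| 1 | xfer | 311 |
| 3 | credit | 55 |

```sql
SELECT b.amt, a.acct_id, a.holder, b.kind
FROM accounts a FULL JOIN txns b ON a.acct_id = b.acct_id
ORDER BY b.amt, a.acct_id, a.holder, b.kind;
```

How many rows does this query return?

FULL OUTER JOIN keeps every row from both sides; unmatched rows get NULL for the other side's columns.
Matching on a.acct_id = b.acct_id.
- acct_id=3: 1 matching b row(s), so 1 row(s) emitted.
- acct_id=9: no b row matches, row kept with b columns NULL.
- acct_id=1: 2 matching b row(s), so 2 row(s) emitted.
- acct_id=6: no b row matches, row kept with b columns NULL.
- plus 2 unmatched b row(s), each kept with NULL a columns.
Total: 3 matched + 4 padded = 7 rows.

7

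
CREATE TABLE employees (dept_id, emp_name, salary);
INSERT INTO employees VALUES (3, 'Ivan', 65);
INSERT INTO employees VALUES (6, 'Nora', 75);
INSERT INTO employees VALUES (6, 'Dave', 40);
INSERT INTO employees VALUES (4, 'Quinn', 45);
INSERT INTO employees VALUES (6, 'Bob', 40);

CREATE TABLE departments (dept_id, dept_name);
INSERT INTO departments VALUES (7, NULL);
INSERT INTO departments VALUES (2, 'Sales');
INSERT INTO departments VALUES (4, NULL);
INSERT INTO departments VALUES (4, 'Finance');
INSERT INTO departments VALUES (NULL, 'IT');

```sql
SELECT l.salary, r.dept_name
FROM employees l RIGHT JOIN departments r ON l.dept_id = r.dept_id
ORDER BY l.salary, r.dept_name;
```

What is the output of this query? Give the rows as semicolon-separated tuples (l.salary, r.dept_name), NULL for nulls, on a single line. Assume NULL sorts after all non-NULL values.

RIGHT JOIN keeps every row from `departments`; unmatched rows get NULL for `employees`'s columns.
Matching on l.dept_id = r.dept_id. A NULL in a compared column never satisfies the condition.
- l (dept_id=3) has no partner in r.
- l (dept_id=6) has no partner in r.
- l (dept_id=6) has no partner in r.
- l (dept_id=4) pairs with 2 row(s) of r.
- l (dept_id=6) has no partner in r.
- 3 row(s) from r found no l partner → padded with NULL.
After projecting and ordering:
l.salary | r.dept_name
45 | Finance
45 | NULL
NULL | IT
NULL | Sales
NULL | NULL

(45, Finance); (45, NULL); (NULL, IT); (NULL, Sales); (NULL, NULL)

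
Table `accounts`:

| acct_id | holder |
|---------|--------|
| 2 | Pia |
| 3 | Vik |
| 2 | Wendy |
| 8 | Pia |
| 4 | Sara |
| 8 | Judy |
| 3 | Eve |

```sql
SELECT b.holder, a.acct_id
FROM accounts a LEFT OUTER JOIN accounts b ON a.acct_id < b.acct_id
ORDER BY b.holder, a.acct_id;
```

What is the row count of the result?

LEFT JOIN keeps every row from `accounts a`; unmatched rows get NULL for `accounts b`'s columns.
Matching on a.acct_id < b.acct_id.
Matched pairs: 18; unmatched a rows kept: 2.
Total: 18 matched + 2 padded = 20 rows.

20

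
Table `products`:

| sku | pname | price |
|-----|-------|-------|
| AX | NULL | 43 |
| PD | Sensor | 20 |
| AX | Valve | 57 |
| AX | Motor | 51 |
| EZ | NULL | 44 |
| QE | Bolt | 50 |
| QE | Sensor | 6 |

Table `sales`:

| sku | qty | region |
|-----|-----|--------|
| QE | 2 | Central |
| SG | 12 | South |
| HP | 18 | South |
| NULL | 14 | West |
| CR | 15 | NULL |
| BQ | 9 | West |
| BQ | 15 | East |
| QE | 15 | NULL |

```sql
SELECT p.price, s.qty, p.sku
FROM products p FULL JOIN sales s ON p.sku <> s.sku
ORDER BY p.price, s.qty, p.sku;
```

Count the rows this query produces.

FULL OUTER JOIN keeps every row from both sides; unmatched rows get NULL for the other side's columns.
Matching on p.sku <> s.sku. A NULL in a compared column never satisfies the condition.
Matched pairs: 45; unmatched p rows kept: 0; unmatched s rows kept: 1.
Total: 45 matched + 1 padded = 46 rows.

46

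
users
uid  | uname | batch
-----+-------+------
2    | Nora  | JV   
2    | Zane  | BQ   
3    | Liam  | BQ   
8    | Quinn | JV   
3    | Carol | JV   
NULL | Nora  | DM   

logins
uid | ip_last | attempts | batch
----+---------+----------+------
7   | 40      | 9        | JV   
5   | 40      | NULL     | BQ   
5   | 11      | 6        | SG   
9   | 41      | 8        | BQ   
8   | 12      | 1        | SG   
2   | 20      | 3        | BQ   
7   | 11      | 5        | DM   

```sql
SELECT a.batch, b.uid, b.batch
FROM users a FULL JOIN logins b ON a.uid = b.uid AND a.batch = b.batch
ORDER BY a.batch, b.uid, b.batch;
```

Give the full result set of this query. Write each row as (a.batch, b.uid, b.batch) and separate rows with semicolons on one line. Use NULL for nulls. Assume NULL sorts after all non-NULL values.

(BQ, 2, BQ); (BQ, NULL, NULL); (DM, NULL, NULL); (JV, NULL, NULL); (JV, NULL, NULL); (JV, NULL, NULL); (NULL, 5, BQ); (NULL, 5, SG); (NULL, 7, DM); (NULL, 7, JV); (NULL, 8, SG); (NULL, 9, BQ)

FULL OUTER JOIN keeps every row from both sides; unmatched rows get NULL for the other side's columns.
Matching on a.uid = b.uid AND a.batch = b.batch. A NULL in a compared column never satisfies the condition.
Matched pairs: 1; unmatched a rows kept: 5; unmatched b rows kept: 6.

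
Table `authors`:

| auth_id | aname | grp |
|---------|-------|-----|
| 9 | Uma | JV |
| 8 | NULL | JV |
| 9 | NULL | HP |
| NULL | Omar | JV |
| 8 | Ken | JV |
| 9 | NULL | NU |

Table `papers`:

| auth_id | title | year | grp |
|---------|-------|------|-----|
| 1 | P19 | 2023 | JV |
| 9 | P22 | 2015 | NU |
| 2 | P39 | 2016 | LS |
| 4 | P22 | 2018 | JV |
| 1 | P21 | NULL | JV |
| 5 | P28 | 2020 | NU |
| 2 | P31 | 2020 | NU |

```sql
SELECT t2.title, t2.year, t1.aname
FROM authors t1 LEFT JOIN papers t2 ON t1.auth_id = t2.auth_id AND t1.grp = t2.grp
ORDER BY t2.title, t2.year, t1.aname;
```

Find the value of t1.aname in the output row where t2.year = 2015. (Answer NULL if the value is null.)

NULL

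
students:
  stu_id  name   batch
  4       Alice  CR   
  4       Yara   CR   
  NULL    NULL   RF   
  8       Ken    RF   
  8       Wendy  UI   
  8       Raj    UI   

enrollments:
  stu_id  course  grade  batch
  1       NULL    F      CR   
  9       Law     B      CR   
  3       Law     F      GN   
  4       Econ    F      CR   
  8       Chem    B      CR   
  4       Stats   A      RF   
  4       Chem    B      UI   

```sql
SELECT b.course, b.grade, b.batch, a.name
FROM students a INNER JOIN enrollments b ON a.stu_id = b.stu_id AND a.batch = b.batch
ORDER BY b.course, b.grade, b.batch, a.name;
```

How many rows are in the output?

INNER JOIN keeps only pairs where the ON condition holds.
Matching on a.stu_id = b.stu_id AND a.batch = b.batch. A NULL in a compared column never satisfies the condition.
Matched pairs: 2.
Total: 2 rows.

2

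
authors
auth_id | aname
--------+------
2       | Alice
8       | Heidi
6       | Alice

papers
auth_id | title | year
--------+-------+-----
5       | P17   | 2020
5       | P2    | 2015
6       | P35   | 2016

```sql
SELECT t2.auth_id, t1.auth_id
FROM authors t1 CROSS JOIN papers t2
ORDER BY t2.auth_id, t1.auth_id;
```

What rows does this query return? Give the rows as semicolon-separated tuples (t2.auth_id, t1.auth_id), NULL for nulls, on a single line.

(5, 2); (5, 2); (5, 6); (5, 6); (5, 8); (5, 8); (6, 2); (6, 6); (6, 8)

CROSS JOIN pairs every row of `authors` with every row of `papers`: 3 × 3 = 9 rows.
After projecting and ordering:
t2.auth_id | t1.auth_id
5 | 2
5 | 2
5 | 6
5 | 6
5 | 8
5 | 8
6 | 2
6 | 6
6 | 8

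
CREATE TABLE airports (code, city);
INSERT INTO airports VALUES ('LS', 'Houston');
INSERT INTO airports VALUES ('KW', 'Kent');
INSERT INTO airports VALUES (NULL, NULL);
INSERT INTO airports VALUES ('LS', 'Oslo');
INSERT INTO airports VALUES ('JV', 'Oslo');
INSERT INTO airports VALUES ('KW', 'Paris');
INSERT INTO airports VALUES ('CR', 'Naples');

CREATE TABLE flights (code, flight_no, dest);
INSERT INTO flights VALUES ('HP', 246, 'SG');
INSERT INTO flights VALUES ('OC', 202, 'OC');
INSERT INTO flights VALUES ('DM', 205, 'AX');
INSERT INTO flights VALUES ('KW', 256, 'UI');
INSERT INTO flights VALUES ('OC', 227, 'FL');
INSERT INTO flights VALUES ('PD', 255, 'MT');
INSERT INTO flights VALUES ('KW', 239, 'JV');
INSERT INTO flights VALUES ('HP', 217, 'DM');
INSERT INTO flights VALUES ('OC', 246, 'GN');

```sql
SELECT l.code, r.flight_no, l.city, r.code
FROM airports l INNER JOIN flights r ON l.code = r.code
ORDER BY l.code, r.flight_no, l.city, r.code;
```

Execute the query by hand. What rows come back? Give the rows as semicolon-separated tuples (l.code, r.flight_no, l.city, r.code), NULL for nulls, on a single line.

(KW, 239, Kent, KW); (KW, 239, Paris, KW); (KW, 256, Kent, KW); (KW, 256, Paris, KW)

INNER JOIN keeps only pairs where the ON condition holds.
Matching on l.code = r.code. A NULL in a compared column never satisfies the condition.
Matched pairs: 4.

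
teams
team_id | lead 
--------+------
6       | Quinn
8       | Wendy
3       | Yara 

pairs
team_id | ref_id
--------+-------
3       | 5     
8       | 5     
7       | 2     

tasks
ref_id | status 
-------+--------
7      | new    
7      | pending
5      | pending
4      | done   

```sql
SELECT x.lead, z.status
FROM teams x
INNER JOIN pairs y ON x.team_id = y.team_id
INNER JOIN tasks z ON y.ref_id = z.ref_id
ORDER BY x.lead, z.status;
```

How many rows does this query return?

2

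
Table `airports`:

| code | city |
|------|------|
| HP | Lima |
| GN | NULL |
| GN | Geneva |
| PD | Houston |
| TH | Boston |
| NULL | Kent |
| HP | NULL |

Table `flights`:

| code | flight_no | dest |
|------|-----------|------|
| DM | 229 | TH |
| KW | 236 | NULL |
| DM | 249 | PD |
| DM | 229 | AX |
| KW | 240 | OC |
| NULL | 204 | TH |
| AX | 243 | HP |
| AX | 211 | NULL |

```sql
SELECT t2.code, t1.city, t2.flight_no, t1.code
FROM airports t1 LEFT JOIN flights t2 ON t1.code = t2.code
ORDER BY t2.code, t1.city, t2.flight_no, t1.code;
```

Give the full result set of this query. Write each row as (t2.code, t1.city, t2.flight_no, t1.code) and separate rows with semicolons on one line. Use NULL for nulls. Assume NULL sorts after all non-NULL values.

(NULL, Boston, NULL, TH); (NULL, Geneva, NULL, GN); (NULL, Houston, NULL, PD); (NULL, Kent, NULL, NULL); (NULL, Lima, NULL, HP); (NULL, NULL, NULL, GN); (NULL, NULL, NULL, HP)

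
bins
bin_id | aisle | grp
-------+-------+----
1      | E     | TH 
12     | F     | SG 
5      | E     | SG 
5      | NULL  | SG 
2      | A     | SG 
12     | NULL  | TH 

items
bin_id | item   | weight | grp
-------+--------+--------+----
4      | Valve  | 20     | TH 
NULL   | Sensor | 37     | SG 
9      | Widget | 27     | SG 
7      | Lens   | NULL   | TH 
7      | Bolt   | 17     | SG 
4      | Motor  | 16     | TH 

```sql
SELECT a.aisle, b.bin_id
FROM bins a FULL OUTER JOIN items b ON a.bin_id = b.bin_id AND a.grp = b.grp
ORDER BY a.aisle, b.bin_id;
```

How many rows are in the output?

FULL OUTER JOIN keeps every row from both sides; unmatched rows get NULL for the other side's columns.
Matching on a.bin_id = b.bin_id AND a.grp = b.grp. A NULL in a compared column never satisfies the condition.
Matched pairs: 0; unmatched a rows kept: 6; unmatched b rows kept: 6.
Total: 0 matched + 12 padded = 12 rows.

12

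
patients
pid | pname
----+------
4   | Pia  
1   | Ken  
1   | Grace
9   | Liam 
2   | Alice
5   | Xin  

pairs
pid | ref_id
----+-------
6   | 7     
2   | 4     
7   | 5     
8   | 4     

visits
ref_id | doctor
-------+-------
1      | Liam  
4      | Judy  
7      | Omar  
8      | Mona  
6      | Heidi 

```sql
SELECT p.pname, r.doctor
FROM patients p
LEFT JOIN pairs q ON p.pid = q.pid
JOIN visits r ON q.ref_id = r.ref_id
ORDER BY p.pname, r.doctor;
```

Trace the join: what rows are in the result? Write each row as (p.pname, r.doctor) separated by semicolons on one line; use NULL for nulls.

(Alice, Judy)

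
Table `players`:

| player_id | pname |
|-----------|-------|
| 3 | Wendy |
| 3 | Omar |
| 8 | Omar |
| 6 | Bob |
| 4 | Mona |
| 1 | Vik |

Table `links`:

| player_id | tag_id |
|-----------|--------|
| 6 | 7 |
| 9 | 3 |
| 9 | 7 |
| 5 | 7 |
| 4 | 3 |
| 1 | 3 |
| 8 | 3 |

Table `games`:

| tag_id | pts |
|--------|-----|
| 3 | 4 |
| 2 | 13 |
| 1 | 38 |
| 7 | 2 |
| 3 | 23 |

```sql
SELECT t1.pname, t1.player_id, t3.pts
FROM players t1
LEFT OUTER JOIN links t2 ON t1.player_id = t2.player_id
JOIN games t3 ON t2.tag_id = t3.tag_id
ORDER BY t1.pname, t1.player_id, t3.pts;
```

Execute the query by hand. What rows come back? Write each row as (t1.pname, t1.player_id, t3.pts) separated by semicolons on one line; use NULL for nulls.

(Bob, 6, 2); (Mona, 4, 4); (Mona, 4, 23); (Omar, 8, 4); (Omar, 8, 23); (Vik, 1, 4); (Vik, 1, 23)

Evaluate left to right. First `players t1 LEFT JOIN links t2` on player_id: 6 row(s).
Then INNER JOIN `games t3` on tag_id: keep only rows whose t2.tag_id appears in t3.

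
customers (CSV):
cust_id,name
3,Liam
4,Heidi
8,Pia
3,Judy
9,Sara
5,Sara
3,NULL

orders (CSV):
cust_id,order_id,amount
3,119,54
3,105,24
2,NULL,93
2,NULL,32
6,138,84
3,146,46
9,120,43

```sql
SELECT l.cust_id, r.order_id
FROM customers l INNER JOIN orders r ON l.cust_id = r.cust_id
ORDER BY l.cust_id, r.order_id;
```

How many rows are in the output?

10

INNER JOIN keeps only pairs where the ON condition holds.
Matching on l.cust_id = r.cust_id.
- cust_id=3: 3 matching r row(s), so 3 row(s) emitted.
- cust_id=4: no matching r row, dropped.
- cust_id=8: no matching r row, dropped.
- cust_id=3: 3 matching r row(s), so 3 row(s) emitted.
- cust_id=9: 1 matching r row(s), so 1 row(s) emitted.
- cust_id=5: no matching r row, dropped.
- cust_id=3: 3 matching r row(s), so 3 row(s) emitted.
Total: 10 rows.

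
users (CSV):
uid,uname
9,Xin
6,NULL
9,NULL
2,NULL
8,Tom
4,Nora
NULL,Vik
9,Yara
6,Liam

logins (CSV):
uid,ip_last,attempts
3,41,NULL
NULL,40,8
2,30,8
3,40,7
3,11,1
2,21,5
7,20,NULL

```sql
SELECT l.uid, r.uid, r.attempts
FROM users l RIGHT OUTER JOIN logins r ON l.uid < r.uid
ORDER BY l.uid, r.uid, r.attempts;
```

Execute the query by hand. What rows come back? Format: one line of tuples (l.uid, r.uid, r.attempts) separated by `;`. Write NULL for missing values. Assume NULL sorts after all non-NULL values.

RIGHT JOIN keeps every row from `logins`; unmatched rows get NULL for `users`'s columns.
Matching on l.uid < r.uid. A NULL in a compared column never satisfies the condition.
Matched pairs: 7; unmatched r rows kept: 3.

(2, 3, 1); (2, 3, 7); (2, 3, NULL); (2, 7, NULL); (4, 7, NULL); (6, 7, NULL); (6, 7, NULL); (NULL, 2, 5); (NULL, 2, 8); (NULL, NULL, 8)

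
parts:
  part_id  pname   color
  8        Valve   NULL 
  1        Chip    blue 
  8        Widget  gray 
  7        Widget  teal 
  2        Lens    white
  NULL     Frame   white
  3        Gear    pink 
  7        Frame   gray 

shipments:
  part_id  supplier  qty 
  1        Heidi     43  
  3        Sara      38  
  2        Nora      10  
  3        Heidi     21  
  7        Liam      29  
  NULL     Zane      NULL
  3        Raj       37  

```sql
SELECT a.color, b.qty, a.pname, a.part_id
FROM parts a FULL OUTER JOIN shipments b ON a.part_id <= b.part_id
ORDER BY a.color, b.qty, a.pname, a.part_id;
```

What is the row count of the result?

FULL OUTER JOIN keeps every row from both sides; unmatched rows get NULL for the other side's columns.
Matching on a.part_id <= b.part_id. A NULL in a compared column never satisfies the condition.
Matched pairs: 17; unmatched a rows kept: 3; unmatched b rows kept: 1.
Total: 17 matched + 4 padded = 21 rows.

21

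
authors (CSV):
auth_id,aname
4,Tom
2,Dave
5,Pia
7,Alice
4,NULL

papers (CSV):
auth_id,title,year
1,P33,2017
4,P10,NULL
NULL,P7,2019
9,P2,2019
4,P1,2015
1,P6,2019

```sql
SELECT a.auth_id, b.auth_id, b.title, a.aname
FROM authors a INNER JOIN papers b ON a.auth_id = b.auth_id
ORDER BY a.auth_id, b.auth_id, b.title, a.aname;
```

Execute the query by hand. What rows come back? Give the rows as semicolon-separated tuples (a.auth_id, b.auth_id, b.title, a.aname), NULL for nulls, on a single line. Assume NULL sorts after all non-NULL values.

(4, 4, P1, Tom); (4, 4, P1, NULL); (4, 4, P10, Tom); (4, 4, P10, NULL)

INNER JOIN keeps only pairs where the ON condition holds.
Matching on a.auth_id = b.auth_id. A NULL in a compared column never satisfies the condition.
- a (auth_id=4) pairs with 2 row(s) of b.
- a (auth_id=2) has no partner → excluded.
- a (auth_id=5) has no partner → excluded.
- a (auth_id=7) has no partner → excluded.
- a (auth_id=4) pairs with 2 row(s) of b.
After projecting and ordering:
a.auth_id | b.auth_id | b.title | a.aname
4 | 4 | P1 | Tom
4 | 4 | P1 | NULL
4 | 4 | P10 | Tom
4 | 4 | P10 | NULL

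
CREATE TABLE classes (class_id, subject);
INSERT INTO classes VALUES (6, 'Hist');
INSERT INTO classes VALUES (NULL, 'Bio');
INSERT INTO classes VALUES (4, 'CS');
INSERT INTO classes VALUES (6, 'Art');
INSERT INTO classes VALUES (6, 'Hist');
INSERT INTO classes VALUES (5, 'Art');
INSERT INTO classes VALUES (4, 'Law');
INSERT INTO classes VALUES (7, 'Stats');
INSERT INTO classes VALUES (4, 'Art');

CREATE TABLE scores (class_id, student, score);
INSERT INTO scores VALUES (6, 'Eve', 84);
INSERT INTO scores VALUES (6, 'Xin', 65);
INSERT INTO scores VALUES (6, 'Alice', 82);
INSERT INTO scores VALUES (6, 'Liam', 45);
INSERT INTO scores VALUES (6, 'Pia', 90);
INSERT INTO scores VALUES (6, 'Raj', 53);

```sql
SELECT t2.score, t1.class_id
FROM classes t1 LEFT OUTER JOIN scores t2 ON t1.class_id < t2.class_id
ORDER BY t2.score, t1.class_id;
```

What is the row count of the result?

LEFT JOIN keeps every row from `classes`; unmatched rows get NULL for `scores`'s columns.
Matching on t1.class_id < t2.class_id. A NULL in a compared column never satisfies the condition.
- t1 row (class_id=6): no match → kept, t2 columns NULL.
- t1 row (class_id=NULL): no match → kept, t2 columns NULL.
- t1 row (class_id=4): matches 6 t2 row(s) → 6 output row(s).
- t1 row (class_id=6): no match → kept, t2 columns NULL.
- t1 row (class_id=6): no match → kept, t2 columns NULL.
- t1 row (class_id=5): matches 6 t2 row(s) → 6 output row(s).
- t1 row (class_id=4): matches 6 t2 row(s) → 6 output row(s).
- t1 row (class_id=7): no match → kept, t2 columns NULL.
- t1 row (class_id=4): matches 6 t2 row(s) → 6 output row(s).
Total: 24 matched + 5 padded = 29 rows.

29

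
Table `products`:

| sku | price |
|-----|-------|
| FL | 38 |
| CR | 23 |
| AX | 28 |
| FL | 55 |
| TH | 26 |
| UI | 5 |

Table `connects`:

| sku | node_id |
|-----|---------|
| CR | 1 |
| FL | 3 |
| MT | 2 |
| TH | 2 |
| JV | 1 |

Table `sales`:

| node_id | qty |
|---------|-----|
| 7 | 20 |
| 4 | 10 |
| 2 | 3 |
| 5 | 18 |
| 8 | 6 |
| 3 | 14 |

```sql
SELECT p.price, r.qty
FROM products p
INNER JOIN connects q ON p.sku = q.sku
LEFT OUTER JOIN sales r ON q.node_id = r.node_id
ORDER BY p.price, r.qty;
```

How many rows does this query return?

Step 1 — p INNER JOIN q on sku → 4 row(s).
Then LEFT JOIN `sales r` on node_id: each of those 4 rows is kept; rows whose q.node_id has no match in r get NULL for r's columns.
Result: 4 row(s).

4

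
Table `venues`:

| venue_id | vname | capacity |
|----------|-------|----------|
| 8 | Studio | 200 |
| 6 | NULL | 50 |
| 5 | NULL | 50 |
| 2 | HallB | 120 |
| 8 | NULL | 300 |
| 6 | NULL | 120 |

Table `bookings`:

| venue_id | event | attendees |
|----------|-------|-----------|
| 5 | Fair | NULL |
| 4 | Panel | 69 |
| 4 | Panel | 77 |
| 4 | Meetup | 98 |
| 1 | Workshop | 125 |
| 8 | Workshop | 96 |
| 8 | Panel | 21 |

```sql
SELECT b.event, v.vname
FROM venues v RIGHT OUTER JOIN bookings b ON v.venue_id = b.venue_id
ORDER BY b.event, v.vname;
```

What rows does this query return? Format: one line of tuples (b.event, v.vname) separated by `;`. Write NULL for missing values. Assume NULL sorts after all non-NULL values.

(Fair, NULL); (Meetup, NULL); (Panel, Studio); (Panel, NULL); (Panel, NULL); (Panel, NULL); (Workshop, Studio); (Workshop, NULL); (Workshop, NULL)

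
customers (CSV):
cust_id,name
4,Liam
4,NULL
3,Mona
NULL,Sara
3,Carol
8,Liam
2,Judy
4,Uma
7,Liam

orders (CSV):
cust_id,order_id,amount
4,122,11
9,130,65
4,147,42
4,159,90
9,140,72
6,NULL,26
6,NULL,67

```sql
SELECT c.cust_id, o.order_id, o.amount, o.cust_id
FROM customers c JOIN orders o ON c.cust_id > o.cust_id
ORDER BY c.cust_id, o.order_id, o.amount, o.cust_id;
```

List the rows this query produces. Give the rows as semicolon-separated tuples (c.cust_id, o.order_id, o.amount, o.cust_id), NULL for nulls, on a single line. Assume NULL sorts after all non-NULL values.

(7, 122, 11, 4); (7, 147, 42, 4); (7, 159, 90, 4); (7, NULL, 26, 6); (7, NULL, 67, 6); (8, 122, 11, 4); (8, 147, 42, 4); (8, 159, 90, 4); (8, NULL, 26, 6); (8, NULL, 67, 6)

INNER JOIN keeps only pairs where the ON condition holds.
Matching on c.cust_id > o.cust_id. A NULL in a compared column never satisfies the condition.
- c[0] cust_id=4 → no match; dropped.
- c[1] cust_id=4 → no match; dropped.
- c[2] cust_id=3 → no match; dropped.
- c[3] cust_id=NULL → no match; dropped.
- c[4] cust_id=3 → no match; dropped.
- c[5] cust_id=8 → 5 match(es) in o → 5 row(s).
- c[6] cust_id=2 → no match; dropped.
- c[7] cust_id=4 → no match; dropped.
- c[8] cust_id=7 → 5 match(es) in o → 5 row(s).
After projecting and ordering:
c.cust_id | o.order_id | o.amount | o.cust_id
7 | 122 | 11 | 4
7 | 147 | 42 | 4
7 | 159 | 90 | 4
7 | NULL | 26 | 6
7 | NULL | 67 | 6
8 | 122 | 11 | 4
8 | 147 | 42 | 4
8 | 159 | 90 | 4
8 | NULL | 26 | 6
8 | NULL | 67 | 6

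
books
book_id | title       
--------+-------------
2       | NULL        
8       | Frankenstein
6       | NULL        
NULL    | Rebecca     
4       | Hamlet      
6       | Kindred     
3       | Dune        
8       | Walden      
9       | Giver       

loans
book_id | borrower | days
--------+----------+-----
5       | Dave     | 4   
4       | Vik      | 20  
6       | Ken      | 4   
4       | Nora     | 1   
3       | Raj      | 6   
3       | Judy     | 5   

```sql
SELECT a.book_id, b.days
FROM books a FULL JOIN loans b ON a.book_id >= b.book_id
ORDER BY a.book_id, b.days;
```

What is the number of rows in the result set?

38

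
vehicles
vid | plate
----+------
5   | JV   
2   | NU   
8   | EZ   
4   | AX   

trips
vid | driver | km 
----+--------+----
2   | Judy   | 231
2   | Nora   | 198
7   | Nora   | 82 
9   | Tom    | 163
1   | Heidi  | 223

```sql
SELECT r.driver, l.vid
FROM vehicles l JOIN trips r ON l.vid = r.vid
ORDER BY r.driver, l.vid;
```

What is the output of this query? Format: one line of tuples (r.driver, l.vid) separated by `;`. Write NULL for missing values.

INNER JOIN keeps only pairs where the ON condition holds.
Matching on l.vid = r.vid.
Matched pairs: 2.

(Judy, 2); (Nora, 2)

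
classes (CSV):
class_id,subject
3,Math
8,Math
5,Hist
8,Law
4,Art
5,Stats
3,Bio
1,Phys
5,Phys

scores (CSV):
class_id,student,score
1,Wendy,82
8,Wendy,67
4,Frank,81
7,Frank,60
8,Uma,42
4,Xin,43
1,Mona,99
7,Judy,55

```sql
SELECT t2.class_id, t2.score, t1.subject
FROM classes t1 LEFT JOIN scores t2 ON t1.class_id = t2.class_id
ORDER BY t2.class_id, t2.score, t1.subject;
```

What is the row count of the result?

LEFT JOIN keeps every row from `classes`; unmatched rows get NULL for `scores`'s columns.
Matching on t1.class_id = t2.class_id.
- t1 row (class_id=3): no match → kept, t2 columns NULL.
- t1 row (class_id=8): matches 2 t2 row(s) → 2 output row(s).
- t1 row (class_id=5): no match → kept, t2 columns NULL.
- t1 row (class_id=8): matches 2 t2 row(s) → 2 output row(s).
- t1 row (class_id=4): matches 2 t2 row(s) → 2 output row(s).
- t1 row (class_id=5): no match → kept, t2 columns NULL.
- t1 row (class_id=3): no match → kept, t2 columns NULL.
- t1 row (class_id=1): matches 2 t2 row(s) → 2 output row(s).
- t1 row (class_id=5): no match → kept, t2 columns NULL.
Total: 8 matched + 5 padded = 13 rows.

13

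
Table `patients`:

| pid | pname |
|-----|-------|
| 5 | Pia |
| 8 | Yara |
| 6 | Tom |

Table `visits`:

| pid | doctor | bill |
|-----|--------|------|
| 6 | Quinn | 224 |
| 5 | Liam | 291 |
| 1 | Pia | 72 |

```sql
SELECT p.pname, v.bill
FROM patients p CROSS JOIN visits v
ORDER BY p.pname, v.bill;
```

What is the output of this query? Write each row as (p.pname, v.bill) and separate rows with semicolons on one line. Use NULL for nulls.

CROSS JOIN pairs every row of `patients` with every row of `visits`: 3 × 3 = 9 rows.
After projecting and ordering:
p.pname | v.bill
Pia | 72
Pia | 224
Pia | 291
Tom | 72
Tom | 224
Tom | 291
Yara | 72
Yara | 224
Yara | 291

(Pia, 72); (Pia, 224); (Pia, 291); (Tom, 72); (Tom, 224); (Tom, 291); (Yara, 72); (Yara, 224); (Yara, 291)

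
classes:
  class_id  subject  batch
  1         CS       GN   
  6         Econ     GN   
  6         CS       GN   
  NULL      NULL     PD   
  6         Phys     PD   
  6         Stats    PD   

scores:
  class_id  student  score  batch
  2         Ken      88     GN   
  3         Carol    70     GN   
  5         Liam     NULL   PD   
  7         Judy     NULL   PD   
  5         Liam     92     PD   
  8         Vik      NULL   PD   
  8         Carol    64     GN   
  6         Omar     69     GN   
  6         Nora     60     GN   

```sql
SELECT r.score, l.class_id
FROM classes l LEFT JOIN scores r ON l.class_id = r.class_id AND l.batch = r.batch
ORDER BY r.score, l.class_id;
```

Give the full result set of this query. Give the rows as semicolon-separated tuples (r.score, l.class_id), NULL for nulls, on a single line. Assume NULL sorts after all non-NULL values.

(60, 6); (60, 6); (69, 6); (69, 6); (NULL, 1); (NULL, 6); (NULL, 6); (NULL, NULL)

LEFT JOIN keeps every row from `classes`; unmatched rows get NULL for `scores`'s columns.
Matching on l.class_id = r.class_id AND l.batch = r.batch. A NULL in a compared column never satisfies the condition.
- l (class_id=1, batch=GN) has no partner → padded with NULL.
- l (class_id=6, batch=GN) pairs with 2 row(s) of r.
- l (class_id=6, batch=GN) pairs with 2 row(s) of r.
- l (class_id=NULL, batch=PD) has no partner → padded with NULL.
- l (class_id=6, batch=PD) has no partner → padded with NULL.
- l (class_id=6, batch=PD) has no partner → padded with NULL.
After projecting and ordering:
r.score | l.class_id
60 | 6
60 | 6
69 | 6
69 | 6
NULL | 1
NULL | 6
NULL | 6
NULL | NULL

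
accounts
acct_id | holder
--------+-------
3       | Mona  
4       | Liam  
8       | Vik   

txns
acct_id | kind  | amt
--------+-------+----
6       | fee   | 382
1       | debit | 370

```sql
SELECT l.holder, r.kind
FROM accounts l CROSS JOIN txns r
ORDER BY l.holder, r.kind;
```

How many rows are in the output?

CROSS JOIN pairs every row of `accounts` with every row of `txns`: 3 × 2 = 6 rows.

6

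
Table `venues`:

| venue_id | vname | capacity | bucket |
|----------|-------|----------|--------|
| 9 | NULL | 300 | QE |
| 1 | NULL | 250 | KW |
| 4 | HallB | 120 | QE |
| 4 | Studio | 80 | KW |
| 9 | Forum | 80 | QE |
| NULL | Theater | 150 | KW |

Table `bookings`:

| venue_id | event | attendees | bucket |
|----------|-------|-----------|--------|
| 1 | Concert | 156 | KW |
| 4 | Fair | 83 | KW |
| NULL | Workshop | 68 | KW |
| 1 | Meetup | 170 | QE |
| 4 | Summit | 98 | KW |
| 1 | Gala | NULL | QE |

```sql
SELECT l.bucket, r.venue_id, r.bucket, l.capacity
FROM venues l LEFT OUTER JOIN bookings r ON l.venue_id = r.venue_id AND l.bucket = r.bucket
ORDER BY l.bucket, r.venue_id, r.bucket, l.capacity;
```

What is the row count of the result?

LEFT JOIN keeps every row from `venues`; unmatched rows get NULL for `bookings`'s columns.
Matching on l.venue_id = r.venue_id AND l.bucket = r.bucket. A NULL in a compared column never satisfies the condition.
- l row (venue_id=9, bucket=QE): no match → kept, r columns NULL.
- l row (venue_id=1, bucket=KW): matches 1 r row(s) → 1 output row(s).
- l row (venue_id=4, bucket=QE): no match → kept, r columns NULL.
- l row (venue_id=4, bucket=KW): matches 2 r row(s) → 2 output row(s).
- l row (venue_id=9, bucket=QE): no match → kept, r columns NULL.
- l row (venue_id=NULL, bucket=KW): no match → kept, r columns NULL.
Total: 3 matched + 4 padded = 7 rows.

7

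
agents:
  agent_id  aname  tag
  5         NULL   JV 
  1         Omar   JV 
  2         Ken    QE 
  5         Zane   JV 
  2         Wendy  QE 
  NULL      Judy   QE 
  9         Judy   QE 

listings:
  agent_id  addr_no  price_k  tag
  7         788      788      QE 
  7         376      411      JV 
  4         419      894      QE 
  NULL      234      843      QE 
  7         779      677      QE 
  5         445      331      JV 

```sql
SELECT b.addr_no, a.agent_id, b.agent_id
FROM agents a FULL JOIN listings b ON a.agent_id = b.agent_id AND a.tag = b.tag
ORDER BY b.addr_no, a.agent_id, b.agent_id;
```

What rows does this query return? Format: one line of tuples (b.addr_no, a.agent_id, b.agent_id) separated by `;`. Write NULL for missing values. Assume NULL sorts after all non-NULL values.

(234, NULL, NULL); (376, NULL, 7); (419, NULL, 4); (445, 5, 5); (445, 5, 5); (779, NULL, 7); (788, NULL, 7); (NULL, 1, NULL); (NULL, 2, NULL); (NULL, 2, NULL); (NULL, 9, NULL); (NULL, NULL, NULL)

FULL OUTER JOIN keeps every row from both sides; unmatched rows get NULL for the other side's columns.
Matching on a.agent_id = b.agent_id AND a.tag = b.tag. A NULL in a compared column never satisfies the condition.
- agent_id=5, tag=JV: 1 matching b row(s), so 1 row(s) emitted.
- agent_id=1, tag=JV: no b row matches, row kept with b columns NULL.
- agent_id=2, tag=QE: no b row matches, row kept with b columns NULL.
- agent_id=5, tag=JV: 1 matching b row(s), so 1 row(s) emitted.
- agent_id=2, tag=QE: no b row matches, row kept with b columns NULL.
- agent_id=NULL, tag=QE: no b row matches, row kept with b columns NULL.
- agent_id=9, tag=QE: no b row matches, row kept with b columns NULL.
- 5 b row(s) had no a match → kept, a columns NULL.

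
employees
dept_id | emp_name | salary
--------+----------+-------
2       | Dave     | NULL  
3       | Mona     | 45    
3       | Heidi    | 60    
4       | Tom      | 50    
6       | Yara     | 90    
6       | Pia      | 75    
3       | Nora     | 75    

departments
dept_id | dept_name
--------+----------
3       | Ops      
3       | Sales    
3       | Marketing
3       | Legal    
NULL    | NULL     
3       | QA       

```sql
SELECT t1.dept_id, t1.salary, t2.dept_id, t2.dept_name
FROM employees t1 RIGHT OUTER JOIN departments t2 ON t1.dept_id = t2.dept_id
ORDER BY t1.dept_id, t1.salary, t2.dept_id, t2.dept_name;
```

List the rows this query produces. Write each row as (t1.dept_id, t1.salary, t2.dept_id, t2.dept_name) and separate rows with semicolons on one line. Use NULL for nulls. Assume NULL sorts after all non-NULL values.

RIGHT JOIN keeps every row from `departments`; unmatched rows get NULL for `employees`'s columns.
Matching on t1.dept_id = t2.dept_id. A NULL in a compared column never satisfies the condition.
- t1 row (dept_id=2): no match.
- t1 row (dept_id=3): matches 5 t2 row(s) → 5 output row(s).
- t1 row (dept_id=3): matches 5 t2 row(s) → 5 output row(s).
- t1 row (dept_id=4): no match.
- t1 row (dept_id=6): no match.
- t1 row (dept_id=6): no match.
- t1 row (dept_id=3): matches 5 t2 row(s) → 5 output row(s).
- 1 t2 row(s) had no t1 match → kept, t1 columns NULL.

(3, 45, 3, Legal); (3, 45, 3, Marketing); (3, 45, 3, Ops); (3, 45, 3, QA); (3, 45, 3, Sales); (3, 60, 3, Legal); (3, 60, 3, Marketing); (3, 60, 3, Ops); (3, 60, 3, QA); (3, 60, 3, Sales); (3, 75, 3, Legal); (3, 75, 3, Marketing); (3, 75, 3, Ops); (3, 75, 3, QA); (3, 75, 3, Sales); (NULL, NULL, NULL, NULL)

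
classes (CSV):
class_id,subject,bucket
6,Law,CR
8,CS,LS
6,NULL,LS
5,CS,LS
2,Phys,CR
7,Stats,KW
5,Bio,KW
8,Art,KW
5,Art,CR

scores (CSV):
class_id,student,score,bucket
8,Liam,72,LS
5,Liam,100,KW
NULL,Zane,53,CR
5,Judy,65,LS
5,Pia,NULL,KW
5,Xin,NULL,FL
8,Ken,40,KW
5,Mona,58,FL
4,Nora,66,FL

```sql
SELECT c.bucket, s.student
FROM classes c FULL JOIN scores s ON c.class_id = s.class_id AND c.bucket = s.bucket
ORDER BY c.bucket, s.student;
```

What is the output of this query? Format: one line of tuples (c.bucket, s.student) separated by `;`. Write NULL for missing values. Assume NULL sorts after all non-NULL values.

FULL OUTER JOIN keeps every row from both sides; unmatched rows get NULL for the other side's columns.
Matching on c.class_id = s.class_id AND c.bucket = s.bucket. A NULL in a compared column never satisfies the condition.
Matched pairs: 5; unmatched c rows kept: 5; unmatched s rows kept: 4.

(CR, NULL); (CR, NULL); (CR, NULL); (KW, Ken); (KW, Liam); (KW, Pia); (KW, NULL); (LS, Judy); (LS, Liam); (LS, NULL); (NULL, Mona); (NULL, Nora); (NULL, Xin); (NULL, Zane)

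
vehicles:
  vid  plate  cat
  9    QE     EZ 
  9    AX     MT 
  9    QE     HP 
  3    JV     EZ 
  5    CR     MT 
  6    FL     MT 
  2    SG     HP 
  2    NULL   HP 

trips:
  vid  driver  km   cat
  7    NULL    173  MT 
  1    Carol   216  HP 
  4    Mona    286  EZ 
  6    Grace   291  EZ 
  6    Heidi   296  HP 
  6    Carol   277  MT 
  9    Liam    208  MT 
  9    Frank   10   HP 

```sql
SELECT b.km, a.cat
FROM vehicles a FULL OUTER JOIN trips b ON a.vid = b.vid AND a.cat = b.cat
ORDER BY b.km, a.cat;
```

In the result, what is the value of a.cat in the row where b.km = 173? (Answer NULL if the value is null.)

NULL

FULL OUTER JOIN keeps every row from both sides; unmatched rows get NULL for the other side's columns.
Matching on a.vid = b.vid AND a.cat = b.cat.
- a (vid=9, cat=EZ) has no partner → padded with NULL.
- a (vid=9, cat=MT) pairs with 1 row(s) of b.
- a (vid=9, cat=HP) pairs with 1 row(s) of b.
- a (vid=3, cat=EZ) has no partner → padded with NULL.
- a (vid=5, cat=MT) has no partner → padded with NULL.
- a (vid=6, cat=MT) pairs with 1 row(s) of b.
- a (vid=2, cat=HP) has no partner → padded with NULL.
- a (vid=2, cat=HP) has no partner → padded with NULL.
- 5 b row(s) had no a match → kept, a columns NULL.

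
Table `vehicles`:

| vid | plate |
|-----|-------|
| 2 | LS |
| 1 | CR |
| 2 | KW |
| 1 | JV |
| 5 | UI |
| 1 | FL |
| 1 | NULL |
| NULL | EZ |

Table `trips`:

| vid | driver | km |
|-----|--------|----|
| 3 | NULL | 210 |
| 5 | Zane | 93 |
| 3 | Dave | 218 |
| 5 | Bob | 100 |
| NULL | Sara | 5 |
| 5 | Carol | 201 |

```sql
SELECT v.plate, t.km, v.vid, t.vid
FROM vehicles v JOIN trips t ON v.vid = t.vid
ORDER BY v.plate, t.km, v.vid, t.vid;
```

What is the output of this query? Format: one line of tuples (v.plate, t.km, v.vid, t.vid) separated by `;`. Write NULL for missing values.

INNER JOIN keeps only pairs where the ON condition holds.
Matching on v.vid = t.vid. A NULL in a compared column never satisfies the condition.
Matched pairs: 3.

(UI, 93, 5, 5); (UI, 100, 5, 5); (UI, 201, 5, 5)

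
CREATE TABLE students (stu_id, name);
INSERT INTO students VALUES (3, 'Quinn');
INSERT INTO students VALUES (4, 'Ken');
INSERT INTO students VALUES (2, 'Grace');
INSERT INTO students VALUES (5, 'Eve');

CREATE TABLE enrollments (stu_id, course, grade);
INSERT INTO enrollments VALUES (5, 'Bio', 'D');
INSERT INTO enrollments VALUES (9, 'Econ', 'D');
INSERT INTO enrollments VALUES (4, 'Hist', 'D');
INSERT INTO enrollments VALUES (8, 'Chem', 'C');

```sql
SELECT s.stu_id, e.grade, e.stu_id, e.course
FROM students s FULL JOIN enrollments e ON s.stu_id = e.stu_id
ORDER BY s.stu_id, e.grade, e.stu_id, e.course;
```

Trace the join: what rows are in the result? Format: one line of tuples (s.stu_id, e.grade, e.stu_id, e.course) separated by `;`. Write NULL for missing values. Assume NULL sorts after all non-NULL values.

FULL OUTER JOIN keeps every row from both sides; unmatched rows get NULL for the other side's columns.
Matching on s.stu_id = e.stu_id.
- s[0] stu_id=3 → no match; kept with NULLs on the e side.
- s[1] stu_id=4 → 1 match(es) in e → 1 row(s).
- s[2] stu_id=2 → no match; kept with NULLs on the e side.
- s[3] stu_id=5 → 1 match(es) in e → 1 row(s).
- plus 2 unmatched e row(s), each kept with NULL s columns.
After projecting and ordering:
s.stu_id | e.grade | e.stu_id | e.course
2 | NULL | NULL | NULL
3 | NULL | NULL | NULL
4 | D | 4 | Hist
5 | D | 5 | Bio
NULL | C | 8 | Chem
NULL | D | 9 | Econ

(2, NULL, NULL, NULL); (3, NULL, NULL, NULL); (4, D, 4, Hist); (5, D, 5, Bio); (NULL, C, 8, Chem); (NULL, D, 9, Econ)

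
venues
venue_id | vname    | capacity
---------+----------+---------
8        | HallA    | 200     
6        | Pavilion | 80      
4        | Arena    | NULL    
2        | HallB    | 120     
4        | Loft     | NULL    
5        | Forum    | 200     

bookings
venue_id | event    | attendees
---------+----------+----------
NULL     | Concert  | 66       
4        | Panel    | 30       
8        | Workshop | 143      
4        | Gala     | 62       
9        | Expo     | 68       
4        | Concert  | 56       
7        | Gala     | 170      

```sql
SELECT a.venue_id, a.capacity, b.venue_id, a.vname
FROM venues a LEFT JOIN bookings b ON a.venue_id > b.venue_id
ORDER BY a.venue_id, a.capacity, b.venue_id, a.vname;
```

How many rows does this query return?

LEFT JOIN keeps every row from `venues`; unmatched rows get NULL for `bookings`'s columns.
Matching on a.venue_id > b.venue_id. A NULL in a compared column never satisfies the condition.
- a row (venue_id=8): matches 4 b row(s) → 4 output row(s).
- a row (venue_id=6): matches 3 b row(s) → 3 output row(s).
- a row (venue_id=4): no match → kept, b columns NULL.
- a row (venue_id=2): no match → kept, b columns NULL.
- a row (venue_id=4): no match → kept, b columns NULL.
- a row (venue_id=5): matches 3 b row(s) → 3 output row(s).
Total: 10 matched + 3 padded = 13 rows.

13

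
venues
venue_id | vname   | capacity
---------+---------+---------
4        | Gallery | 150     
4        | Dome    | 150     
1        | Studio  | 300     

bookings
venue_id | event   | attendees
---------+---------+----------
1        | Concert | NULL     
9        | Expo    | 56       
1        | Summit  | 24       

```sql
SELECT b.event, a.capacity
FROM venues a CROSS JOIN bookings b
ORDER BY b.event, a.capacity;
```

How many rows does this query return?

9

CROSS JOIN pairs every row of `venues` with every row of `bookings`: 3 × 3 = 9 rows.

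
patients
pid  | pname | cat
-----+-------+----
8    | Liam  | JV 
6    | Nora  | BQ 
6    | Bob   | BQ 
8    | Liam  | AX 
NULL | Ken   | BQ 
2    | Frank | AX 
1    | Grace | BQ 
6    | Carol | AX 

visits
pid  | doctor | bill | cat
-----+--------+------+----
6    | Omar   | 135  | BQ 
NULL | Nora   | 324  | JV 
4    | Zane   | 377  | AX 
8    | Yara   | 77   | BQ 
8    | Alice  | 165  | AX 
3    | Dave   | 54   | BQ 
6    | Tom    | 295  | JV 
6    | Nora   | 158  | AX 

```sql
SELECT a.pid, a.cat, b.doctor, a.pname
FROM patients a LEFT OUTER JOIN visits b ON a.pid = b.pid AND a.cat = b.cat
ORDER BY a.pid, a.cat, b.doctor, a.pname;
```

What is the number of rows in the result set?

8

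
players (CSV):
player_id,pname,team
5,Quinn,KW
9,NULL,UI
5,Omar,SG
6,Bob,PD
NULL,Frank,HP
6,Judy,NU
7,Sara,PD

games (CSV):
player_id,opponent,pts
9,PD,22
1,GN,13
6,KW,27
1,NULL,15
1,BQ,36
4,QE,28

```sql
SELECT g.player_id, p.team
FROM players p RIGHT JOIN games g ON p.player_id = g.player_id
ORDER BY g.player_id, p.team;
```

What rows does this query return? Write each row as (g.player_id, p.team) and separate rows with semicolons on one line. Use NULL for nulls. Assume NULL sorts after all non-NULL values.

(1, NULL); (1, NULL); (1, NULL); (4, NULL); (6, NU); (6, PD); (9, UI)

RIGHT JOIN keeps every row from `games`; unmatched rows get NULL for `players`'s columns.
Matching on p.player_id = g.player_id. A NULL in a compared column never satisfies the condition.
- p[0] player_id=5 → no match.
- p[1] player_id=9 → 1 match(es) in g → 1 row(s).
- p[2] player_id=5 → no match.
- p[3] player_id=6 → 1 match(es) in g → 1 row(s).
- p[4] player_id=NULL → no match.
- p[5] player_id=6 → 1 match(es) in g → 1 row(s).
- p[6] player_id=7 → no match.
- 4 g row(s) had no p match → kept, p columns NULL.
After projecting and ordering:
g.player_id | p.team
1 | NULL
1 | NULL
1 | NULL
4 | NULL
6 | NU
6 | PD
9 | UI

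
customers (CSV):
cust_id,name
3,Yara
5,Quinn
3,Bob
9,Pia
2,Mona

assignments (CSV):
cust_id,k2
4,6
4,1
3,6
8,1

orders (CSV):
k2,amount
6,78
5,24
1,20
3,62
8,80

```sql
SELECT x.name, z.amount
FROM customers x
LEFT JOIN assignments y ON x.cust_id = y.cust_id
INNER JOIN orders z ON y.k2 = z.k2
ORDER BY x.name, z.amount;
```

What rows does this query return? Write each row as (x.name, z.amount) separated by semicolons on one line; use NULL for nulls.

Joins associate left-to-right: customers LEFT JOIN assignments on cust_id gives 5 intermediate row(s).
Then INNER JOIN `orders z` on k2: keep only rows whose y.k2 appears in z.

(Bob, 78); (Yara, 78)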